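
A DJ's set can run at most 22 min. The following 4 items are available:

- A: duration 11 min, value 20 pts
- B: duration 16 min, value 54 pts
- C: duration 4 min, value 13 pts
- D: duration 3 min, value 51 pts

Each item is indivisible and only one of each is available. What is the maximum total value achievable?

105 pts

Check high-value combinations within 22 min:
- B+D: duration 16+3=19, value 54+51=105
- A+C+D: duration 11+4+3=18, value 20+13+51=84
- A+D: duration 11+3=14, value 20+51=71
- B+C: duration 16+4=20, value 54+13=67
- C+D: duration 4+3=7, value 13+51=64
Best: 105 pts.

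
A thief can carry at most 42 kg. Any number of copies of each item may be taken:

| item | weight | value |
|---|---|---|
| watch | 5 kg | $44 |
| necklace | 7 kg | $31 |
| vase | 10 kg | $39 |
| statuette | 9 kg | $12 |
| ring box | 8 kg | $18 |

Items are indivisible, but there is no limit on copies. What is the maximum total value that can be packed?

Best value-per-unit is watch at 44/5, and filling with it alone uses weight 8×5=40. No mix of the others beats 8×44 = 352.

$352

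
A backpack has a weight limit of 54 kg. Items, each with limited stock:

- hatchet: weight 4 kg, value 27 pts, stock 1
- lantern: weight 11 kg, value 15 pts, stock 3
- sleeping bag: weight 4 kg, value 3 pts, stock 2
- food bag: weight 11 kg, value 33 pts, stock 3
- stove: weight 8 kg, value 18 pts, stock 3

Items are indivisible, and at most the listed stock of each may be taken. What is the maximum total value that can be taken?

Top feasible selections:
- 1×hatchet + 3×food bag + 2×stove: weight 53, value 162
- 1×hatchet + 2×sleeping bag + 3×food bag + 1×stove: weight 53, value 150
Best: 162 pts.

162 pts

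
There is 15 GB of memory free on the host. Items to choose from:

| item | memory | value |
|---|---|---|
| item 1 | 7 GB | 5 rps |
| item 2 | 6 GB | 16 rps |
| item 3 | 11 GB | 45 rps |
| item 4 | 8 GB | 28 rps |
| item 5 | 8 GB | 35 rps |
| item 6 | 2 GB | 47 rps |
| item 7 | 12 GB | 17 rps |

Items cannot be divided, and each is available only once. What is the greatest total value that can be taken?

92 rps

Check high-value combinations within 15 GB:
- item 3+item 6: memory 11+2=13, value 45+47=92
- item 5+item 6: memory 8+2=10, value 35+47=82
- item 4+item 6: memory 8+2=10, value 28+47=75
- item 1+item 2+item 6: memory 7+6+2=15, value 5+16+47=68
- item 6+item 7: memory 2+12=14, value 47+17=64
Best: 92 rps.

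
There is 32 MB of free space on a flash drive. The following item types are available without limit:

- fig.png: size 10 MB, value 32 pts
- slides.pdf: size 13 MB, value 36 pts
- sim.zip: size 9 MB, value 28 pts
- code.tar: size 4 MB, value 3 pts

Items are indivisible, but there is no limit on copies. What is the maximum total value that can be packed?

Best value-per-unit is fig.png at 32/10, and filling with it alone uses size 3×10=30. No mix of the others beats 3×32 = 96.

96 pts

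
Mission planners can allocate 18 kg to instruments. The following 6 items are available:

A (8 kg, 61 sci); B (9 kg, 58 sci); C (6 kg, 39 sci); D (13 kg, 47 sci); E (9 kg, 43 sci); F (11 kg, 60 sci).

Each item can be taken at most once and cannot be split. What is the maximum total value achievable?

119 sci

Check high-value combinations within 18 kg:
- A+B: mass 8+9=17, value 61+58=119
- A+E: mass 8+9=17, value 61+43=104
- B+E: mass 9+9=18, value 58+43=101
- A+C: mass 8+6=14, value 61+39=100
- C+F: mass 6+11=17, value 39+60=99
Best: 119 sci.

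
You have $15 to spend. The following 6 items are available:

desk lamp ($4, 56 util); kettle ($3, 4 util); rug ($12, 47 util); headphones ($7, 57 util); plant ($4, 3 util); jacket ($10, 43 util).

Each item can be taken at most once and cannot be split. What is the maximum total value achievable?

Check high-value combinations within $15:
- desk lamp+kettle+headphones: cost 4+3+7=14, value 56+4+57=117
- desk lamp+headphones+plant: cost 4+7+4=15, value 56+57+3=116
- desk lamp+headphones: cost 4+7=11, value 56+57=113
- desk lamp+jacket: cost 4+10=14, value 56+43=99
Best: 117 util.

117 util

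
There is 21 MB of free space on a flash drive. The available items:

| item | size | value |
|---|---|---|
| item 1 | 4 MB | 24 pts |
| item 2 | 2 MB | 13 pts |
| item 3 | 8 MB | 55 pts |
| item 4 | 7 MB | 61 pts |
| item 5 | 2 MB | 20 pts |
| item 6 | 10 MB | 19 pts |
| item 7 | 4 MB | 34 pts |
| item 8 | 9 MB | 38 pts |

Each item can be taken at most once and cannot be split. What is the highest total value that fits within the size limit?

Check high-value combinations within 21 MB:
- item 3+item 4+item 5+item 7: size 8+7+2+4=21, value 55+61+20+34=170
- item 2+item 3+item 4+item 7: size 2+8+7+4=21, value 13+55+61+34=163
- item 1+item 3+item 4+item 5: size 4+8+7+2=21, value 24+55+61+20=160
- item 1+item 2+item 3+item 4: size 4+2+8+7=21, value 24+13+55+61=153
- item 1+item 2+item 4+item 5+item 7: size 4+2+7+2+4=19, value 24+13+61+20+34=152
Best: 170 pts.

170 pts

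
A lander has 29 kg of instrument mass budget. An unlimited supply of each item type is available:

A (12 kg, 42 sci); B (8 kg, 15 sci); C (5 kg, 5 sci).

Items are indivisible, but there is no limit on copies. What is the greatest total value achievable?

89 sci

Best value-per-unit is A at 42/12; filling with it alone gives 2×42 = 84.
Optimal mix: 2×A + 1×C → mass 29, value 89.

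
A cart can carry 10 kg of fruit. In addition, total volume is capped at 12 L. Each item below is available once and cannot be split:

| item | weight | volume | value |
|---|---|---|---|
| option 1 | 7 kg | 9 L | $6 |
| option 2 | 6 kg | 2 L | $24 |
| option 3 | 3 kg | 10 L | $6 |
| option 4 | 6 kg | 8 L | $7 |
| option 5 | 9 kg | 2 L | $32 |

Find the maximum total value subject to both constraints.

Feasible sets respecting both limits:
- option 5: weight 9, volume 2, value 32
- option 2+option 3: weight 9, volume 12, value 30
- option 2: weight 6, volume 2, value 24
- option 4: weight 6, volume 8, value 7
Best: $32.

$32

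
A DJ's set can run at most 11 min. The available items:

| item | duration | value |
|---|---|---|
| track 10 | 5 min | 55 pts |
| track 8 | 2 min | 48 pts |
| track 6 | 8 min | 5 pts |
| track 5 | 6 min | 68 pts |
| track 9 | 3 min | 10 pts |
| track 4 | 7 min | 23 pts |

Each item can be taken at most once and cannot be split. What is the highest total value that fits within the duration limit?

126 pts

Check high-value combinations within 11 min:
- track 8+track 5+track 9: duration 2+6+3=11, value 48+68+10=126
- track 10+track 5: duration 5+6=11, value 55+68=123
- track 8+track 5: duration 2+6=8, value 48+68=116
Best: 126 pts.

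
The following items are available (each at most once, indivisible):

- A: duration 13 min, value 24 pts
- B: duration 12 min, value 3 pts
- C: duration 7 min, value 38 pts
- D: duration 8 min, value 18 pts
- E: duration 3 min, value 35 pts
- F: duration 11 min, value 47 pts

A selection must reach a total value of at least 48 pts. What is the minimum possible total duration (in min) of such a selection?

10

Subsets with value ≥ 48, sorted by total duration:
- C+E: duration 10, value 73
- D+E: duration 11, value 53
- E+F: duration 14, value 82
Minimum duration: 10 min.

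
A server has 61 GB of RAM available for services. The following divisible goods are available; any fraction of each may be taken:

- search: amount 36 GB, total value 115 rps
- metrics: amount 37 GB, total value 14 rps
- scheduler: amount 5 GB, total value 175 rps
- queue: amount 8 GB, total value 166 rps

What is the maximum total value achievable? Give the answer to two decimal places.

460.54

Take in order of value per unit:
- scheduler (175/5 per unit): all 5 → value 175, running total 175.00
- queue (166/8 per unit): all 8 → value 166, running total 341.00
- search (115/36 per unit): all 36 → value 115, running total 456.00
- metrics (14/37 per unit): 12 of 37 → value 12×14/37 = 4.5405, running total 460.54
Total 460.54.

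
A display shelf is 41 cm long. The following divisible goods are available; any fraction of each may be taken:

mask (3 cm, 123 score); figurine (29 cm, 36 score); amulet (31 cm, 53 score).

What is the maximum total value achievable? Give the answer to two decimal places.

184.69

Take in order of value per unit:
- mask (123/3 per unit): all 3 → value 123, running total 123.00
- amulet (53/31 per unit): all 31 → value 53, running total 176.00
- figurine (36/29 per unit): 7 of 29 → value 7×36/29 = 8.6897, running total 184.69
Total 184.69.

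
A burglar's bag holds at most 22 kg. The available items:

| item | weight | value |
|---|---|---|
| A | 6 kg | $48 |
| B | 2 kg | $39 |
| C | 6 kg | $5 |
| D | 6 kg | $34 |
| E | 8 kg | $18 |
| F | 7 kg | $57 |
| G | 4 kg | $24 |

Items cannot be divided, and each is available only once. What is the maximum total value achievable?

$178

This is a 0/1 knapsack; check combinations near the capacity.
- A+B+D+F: weight 6+2+6+7=21, value 48+39+34+57=178
- A+B+F+G: weight 6+2+7+4=19, value 48+39+57+24=168
- B+D+F+G: weight 2+6+7+4=19, value 39+34+57+24=154
- A+B+C+F: weight 6+2+6+7=21, value 48+39+5+57=149
- A+B+D+G: weight 6+2+6+4=18, value 48+39+34+24=145
Best: $178.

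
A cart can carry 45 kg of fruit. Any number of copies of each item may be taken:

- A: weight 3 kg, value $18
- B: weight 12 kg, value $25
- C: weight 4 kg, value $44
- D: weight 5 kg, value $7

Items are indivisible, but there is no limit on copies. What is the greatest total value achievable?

Best value-per-unit is C at 44/4, and filling with it alone uses weight 11×4=44. No mix of the others beats 11×44 = 484.

$484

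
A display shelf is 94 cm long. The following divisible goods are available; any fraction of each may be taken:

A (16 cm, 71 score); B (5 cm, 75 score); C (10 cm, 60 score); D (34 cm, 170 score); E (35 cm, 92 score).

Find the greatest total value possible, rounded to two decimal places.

452.23

Take in order of value per unit:
- B (75/5 per unit): all 5 → value 75, running total 75.00
- C (60/10 per unit): all 10 → value 60, running total 135.00
- D (170/34 per unit): all 34 → value 170, running total 305.00
- A (71/16 per unit): all 16 → value 71, running total 376.00
- E (92/35 per unit): 29 of 35 → value 29×92/35 = 76.2286, running total 452.23
Total 452.23.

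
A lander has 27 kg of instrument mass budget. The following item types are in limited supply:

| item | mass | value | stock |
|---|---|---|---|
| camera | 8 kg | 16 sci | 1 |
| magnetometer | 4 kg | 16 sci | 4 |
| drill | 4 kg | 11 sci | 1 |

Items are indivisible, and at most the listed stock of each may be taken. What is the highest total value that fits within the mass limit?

Best selections within mass 27 and stock limits:
- 1×camera + 4×magnetometer: mass 24, value 80
- 4×magnetometer + 1×drill: mass 20, value 75
Best: 80 sci.

80 sci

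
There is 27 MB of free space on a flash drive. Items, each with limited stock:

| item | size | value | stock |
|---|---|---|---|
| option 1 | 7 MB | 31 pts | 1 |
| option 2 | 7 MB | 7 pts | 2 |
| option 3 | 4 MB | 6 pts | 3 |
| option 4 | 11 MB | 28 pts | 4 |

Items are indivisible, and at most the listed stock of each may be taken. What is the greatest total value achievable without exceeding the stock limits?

Top feasible selections:
- 1×option 1 + 2×option 3 + 1×option 4: size 26, value 71
- 1×option 1 + 1×option 2 + 1×option 4: size 25, value 66
- 1×option 1 + 1×option 3 + 1×option 4: size 22, value 65
Best: 71 pts.

71 pts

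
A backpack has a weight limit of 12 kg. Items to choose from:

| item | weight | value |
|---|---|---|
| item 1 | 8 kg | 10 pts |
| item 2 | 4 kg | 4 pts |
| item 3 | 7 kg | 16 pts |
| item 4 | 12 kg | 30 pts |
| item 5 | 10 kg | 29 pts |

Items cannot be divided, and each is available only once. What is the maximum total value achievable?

Check high-value combinations within 12 kg:
- item 4: weight 12, value 30
- item 5: weight 10, value 29
- item 2+item 3: weight 4+7=11, value 4+16=20
Best: 30 pts.

30 pts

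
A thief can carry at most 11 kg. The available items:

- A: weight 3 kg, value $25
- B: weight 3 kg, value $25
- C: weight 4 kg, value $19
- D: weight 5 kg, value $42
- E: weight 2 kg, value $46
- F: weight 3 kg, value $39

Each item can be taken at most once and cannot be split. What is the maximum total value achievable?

Check high-value combinations within 11 kg:
- A+B+E+F: weight 3+3+2+3=11, value 25+25+46+39=135
- D+E+F: weight 5+2+3=10, value 42+46+39=127
- A+D+E: weight 3+5+2=10, value 25+42+46=113
- B+D+E: weight 3+5+2=10, value 25+42+46=113
Best: $135.

$135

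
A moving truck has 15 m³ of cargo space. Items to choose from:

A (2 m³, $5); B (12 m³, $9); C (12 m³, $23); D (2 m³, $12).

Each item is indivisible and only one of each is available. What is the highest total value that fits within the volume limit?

$35

Check high-value combinations within 15 m³:
- C+D: volume 12+2=14, value 23+12=35
- A+C: volume 2+12=14, value 5+23=28
- C: volume 12, value 23
Best: $35.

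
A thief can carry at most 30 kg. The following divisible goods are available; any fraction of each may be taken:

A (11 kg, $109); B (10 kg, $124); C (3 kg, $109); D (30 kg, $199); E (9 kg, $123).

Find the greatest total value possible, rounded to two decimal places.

435.27

Take in order of value per unit:
- C (109/3 per unit): all 3 → value 109, running total 109.00
- E (123/9 per unit): all 9 → value 123, running total 232.00
- B (124/10 per unit): all 10 → value 124, running total 356.00
- A (109/11 per unit): 8 of 11 → value 8×109/11 = 79.2727, running total 435.27
Total 435.27.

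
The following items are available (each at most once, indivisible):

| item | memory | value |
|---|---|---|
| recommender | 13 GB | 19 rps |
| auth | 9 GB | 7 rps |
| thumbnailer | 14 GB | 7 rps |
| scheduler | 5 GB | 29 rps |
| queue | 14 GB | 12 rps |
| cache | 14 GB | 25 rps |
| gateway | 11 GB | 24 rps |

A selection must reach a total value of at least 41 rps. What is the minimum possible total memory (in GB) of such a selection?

Subsets with value ≥ 41, sorted by total memory:
- scheduler+gateway: memory 16, value 53
- recommender+scheduler: memory 18, value 48
Minimum memory: 16 GB.

16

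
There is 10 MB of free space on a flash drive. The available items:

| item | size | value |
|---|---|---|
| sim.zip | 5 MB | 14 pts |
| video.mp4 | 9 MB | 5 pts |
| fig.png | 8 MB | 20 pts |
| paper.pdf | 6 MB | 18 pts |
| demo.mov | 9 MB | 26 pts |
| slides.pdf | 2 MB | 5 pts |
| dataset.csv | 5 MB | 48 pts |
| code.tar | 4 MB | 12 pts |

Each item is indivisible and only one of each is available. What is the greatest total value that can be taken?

62 pts

Check high-value combinations within 10 MB:
- sim.zip+dataset.csv: size 5+5=10, value 14+48=62
- dataset.csv+code.tar: size 5+4=9, value 48+12=60
- slides.pdf+dataset.csv: size 2+5=7, value 5+48=53
- dataset.csv: size 5, value 48
- paper.pdf+code.tar: size 6+4=10, value 18+12=30
Best: 62 pts.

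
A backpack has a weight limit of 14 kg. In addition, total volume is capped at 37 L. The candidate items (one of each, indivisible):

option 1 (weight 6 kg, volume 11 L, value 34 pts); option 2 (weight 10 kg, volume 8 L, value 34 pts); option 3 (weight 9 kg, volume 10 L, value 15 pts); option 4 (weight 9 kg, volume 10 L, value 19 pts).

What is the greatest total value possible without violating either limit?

34 pts

Feasible sets respecting both limits:
- option 1: weight 6, volume 11, value 34
- option 2: weight 10, volume 8, value 34
- option 4: weight 9, volume 10, value 19
- option 3: weight 9, volume 10, value 15
Best: 34 pts.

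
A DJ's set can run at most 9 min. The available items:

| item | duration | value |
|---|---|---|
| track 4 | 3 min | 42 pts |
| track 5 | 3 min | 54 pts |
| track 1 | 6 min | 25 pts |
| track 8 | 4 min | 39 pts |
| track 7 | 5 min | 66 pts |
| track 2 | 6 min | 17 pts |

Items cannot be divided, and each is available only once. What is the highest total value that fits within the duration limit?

Check high-value combinations within 9 min:
- track 5+track 7: duration 3+5=8, value 54+66=120
- track 4+track 7: duration 3+5=8, value 42+66=108
- track 8+track 7: duration 4+5=9, value 39+66=105
Best: 120 pts.

120 pts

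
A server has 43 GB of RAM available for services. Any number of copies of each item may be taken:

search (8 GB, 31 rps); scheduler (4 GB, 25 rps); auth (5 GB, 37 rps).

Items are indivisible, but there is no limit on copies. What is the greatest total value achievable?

309 rps

Best value-per-unit is auth at 37/5; filling with it alone gives 8×37 = 296.
Optimal mix: 2×scheduler + 7×auth → memory 43, value 309.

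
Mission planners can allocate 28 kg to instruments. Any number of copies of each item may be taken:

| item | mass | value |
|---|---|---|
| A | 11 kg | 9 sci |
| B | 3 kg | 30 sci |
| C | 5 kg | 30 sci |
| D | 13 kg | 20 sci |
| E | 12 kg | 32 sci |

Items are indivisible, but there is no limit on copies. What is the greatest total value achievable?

270 sci

Best value-per-unit is B at 30/3, and filling with it alone uses mass 9×3=27. No mix of the others beats 9×30 = 270.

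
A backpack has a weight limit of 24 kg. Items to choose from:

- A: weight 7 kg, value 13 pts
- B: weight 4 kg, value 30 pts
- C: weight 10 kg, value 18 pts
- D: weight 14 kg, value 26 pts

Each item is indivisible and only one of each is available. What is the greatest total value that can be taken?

61 pts

Check high-value combinations within 24 kg:
- A+B+C: weight 7+4+10=21, value 13+30+18=61
- B+D: weight 4+14=18, value 30+26=56
- B+C: weight 4+10=14, value 30+18=48
Best: 61 pts.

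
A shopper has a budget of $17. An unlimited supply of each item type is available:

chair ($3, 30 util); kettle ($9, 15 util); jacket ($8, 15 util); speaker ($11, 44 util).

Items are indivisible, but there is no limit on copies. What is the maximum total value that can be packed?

Best value-per-unit is chair at 30/3, and filling with it alone uses cost 5×3=15. No mix of the others beats 5×30 = 150.

150 util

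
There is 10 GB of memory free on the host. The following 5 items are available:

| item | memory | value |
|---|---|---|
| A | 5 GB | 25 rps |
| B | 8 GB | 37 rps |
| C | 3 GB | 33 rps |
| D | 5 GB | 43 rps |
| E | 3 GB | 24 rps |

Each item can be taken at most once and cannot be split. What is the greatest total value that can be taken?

76 rps

Check high-value combinations within 10 GB:
- C+D: memory 3+5=8, value 33+43=76
- A+D: memory 5+5=10, value 25+43=68
- D+E: memory 5+3=8, value 43+24=67
- A+C: memory 5+3=8, value 25+33=58
Best: 76 rps.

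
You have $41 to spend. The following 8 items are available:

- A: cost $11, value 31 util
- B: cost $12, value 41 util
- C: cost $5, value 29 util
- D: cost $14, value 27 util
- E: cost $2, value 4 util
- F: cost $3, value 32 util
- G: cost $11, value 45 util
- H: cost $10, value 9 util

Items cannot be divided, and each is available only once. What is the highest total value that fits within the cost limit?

Check high-value combinations within $41:
- B+C+F+G+H: cost 12+5+3+11+10=41, value 41+29+32+45+9=156
- A+B+E+F+G: cost 11+12+2+3+11=39, value 31+41+4+32+45=153
- B+C+E+F+G: cost 12+5+2+3+11=33, value 41+29+4+32+45=151
- A+B+C+E+G: cost 11+12+5+2+11=41, value 31+41+29+4+45=150
Best: 156 util.

156 util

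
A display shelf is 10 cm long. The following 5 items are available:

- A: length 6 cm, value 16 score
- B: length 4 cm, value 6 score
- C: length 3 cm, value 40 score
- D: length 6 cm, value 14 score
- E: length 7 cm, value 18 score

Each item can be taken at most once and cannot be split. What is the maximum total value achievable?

This is a 0/1 knapsack; check combinations near the capacity.
- C+E: length 3+7=10, value 40+18=58
- A+C: length 6+3=9, value 16+40=56
- C+D: length 3+6=9, value 40+14=54
- B+C: length 4+3=7, value 6+40=46
Best: 58 score.

58 score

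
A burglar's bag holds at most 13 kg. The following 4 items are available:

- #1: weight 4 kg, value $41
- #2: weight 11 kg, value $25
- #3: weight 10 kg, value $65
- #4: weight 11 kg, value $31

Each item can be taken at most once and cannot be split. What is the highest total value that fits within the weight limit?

This is a 0/1 knapsack; check combinations near the capacity.
- #3: weight 10, value 65
- #1: weight 4, value 41
- #4: weight 11, value 31
Best: $65.

$65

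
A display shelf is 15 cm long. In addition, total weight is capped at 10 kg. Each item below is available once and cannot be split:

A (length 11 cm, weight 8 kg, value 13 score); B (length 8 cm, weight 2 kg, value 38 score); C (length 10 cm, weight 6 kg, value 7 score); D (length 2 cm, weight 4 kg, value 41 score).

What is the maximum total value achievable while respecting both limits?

Feasible sets respecting both limits:
- B+D: length 10, weight 6, value 79
- C+D: length 12, weight 10, value 48
- D: length 2, weight 4, value 41
Best: 79 score.

79 score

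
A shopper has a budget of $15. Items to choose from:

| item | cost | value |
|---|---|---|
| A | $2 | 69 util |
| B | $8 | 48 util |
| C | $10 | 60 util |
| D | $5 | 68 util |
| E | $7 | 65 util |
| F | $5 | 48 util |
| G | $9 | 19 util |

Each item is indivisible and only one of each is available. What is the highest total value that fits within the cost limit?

202 util

This is a 0/1 knapsack; check combinations near the capacity.
- A+D+E: cost 2+5+7=14, value 69+68+65=202
- A+D+F: cost 2+5+5=12, value 69+68+48=185
- A+B+D: cost 2+8+5=15, value 69+48+68=185
Best: 202 util.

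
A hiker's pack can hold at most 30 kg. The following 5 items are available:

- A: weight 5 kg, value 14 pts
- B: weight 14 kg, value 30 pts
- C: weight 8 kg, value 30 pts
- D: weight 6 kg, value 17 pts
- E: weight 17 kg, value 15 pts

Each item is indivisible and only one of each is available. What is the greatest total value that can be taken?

77 pts

Check high-value combinations within 30 kg:
- B+C+D: weight 14+8+6=28, value 30+30+17=77
- A+B+C: weight 5+14+8=27, value 14+30+30=74
- A+C+D: weight 5+8+6=19, value 14+30+17=61
- A+B+D: weight 5+14+6=25, value 14+30+17=61
Best: 77 pts.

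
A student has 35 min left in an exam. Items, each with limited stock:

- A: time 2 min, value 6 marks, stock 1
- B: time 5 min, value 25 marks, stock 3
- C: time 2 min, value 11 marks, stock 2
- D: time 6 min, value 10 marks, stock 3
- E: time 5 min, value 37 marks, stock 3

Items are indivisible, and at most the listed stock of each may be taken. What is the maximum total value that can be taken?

Best selections within time 35 and stock limits:
- 3×B + 2×C + 3×E: time 34, value 208
- 1×A + 3×B + 1×C + 3×E: time 34, value 203
- 3×B + 1×C + 3×E: time 32, value 197
Best: 208 marks.

208 marks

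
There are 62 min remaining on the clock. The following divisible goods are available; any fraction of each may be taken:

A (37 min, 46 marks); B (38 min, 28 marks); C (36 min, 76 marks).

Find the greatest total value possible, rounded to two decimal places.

Take in order of value per unit:
- C (76/36 per unit): all 36 → value 76, running total 76.00
- A (46/37 per unit): 26 of 37 → value 26×46/37 = 32.3243, running total 108.32
Total 108.32.

108.32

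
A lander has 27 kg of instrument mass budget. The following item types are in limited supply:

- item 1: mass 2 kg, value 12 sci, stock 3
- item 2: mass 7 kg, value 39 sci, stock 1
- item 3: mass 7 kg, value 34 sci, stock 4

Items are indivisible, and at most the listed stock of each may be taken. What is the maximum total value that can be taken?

Best selections within mass 27 and stock limits:
- 3×item 1 + 1×item 2 + 2×item 3: mass 27, value 143
- 3×item 1 + 3×item 3: mass 27, value 138
Best: 143 sci.

143 sci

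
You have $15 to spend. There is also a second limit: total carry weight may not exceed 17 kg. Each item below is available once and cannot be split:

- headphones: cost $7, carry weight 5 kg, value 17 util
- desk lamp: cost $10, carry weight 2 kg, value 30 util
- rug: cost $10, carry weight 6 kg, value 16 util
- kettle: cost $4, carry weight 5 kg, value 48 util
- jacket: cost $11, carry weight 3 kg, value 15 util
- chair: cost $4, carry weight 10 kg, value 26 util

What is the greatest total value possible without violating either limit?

Feasible sets respecting both limits:
- desk lamp+kettle: cost 14, carry weight 7, value 78
- kettle+chair: cost 8, carry weight 15, value 74
- headphones+kettle: cost 11, carry weight 10, value 65
Best: 78 util.

78 util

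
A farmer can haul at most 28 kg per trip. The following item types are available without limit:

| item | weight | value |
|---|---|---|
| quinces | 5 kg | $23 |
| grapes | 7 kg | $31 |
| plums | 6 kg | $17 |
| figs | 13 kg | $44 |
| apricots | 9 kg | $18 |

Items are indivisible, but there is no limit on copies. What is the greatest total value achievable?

Best value-per-unit is quinces at 23/5; filling with it alone gives 5×23 = 115.
Optimal mix: 4×grapes → weight 28, value 124.

$124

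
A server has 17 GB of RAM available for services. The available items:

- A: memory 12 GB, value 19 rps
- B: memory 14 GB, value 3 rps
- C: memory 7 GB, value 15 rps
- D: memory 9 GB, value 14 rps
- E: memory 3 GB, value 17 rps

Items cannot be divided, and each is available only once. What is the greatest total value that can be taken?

Check high-value combinations within 17 GB:
- A+E: memory 12+3=15, value 19+17=36
- C+E: memory 7+3=10, value 15+17=32
- D+E: memory 9+3=12, value 14+17=31
- C+D: memory 7+9=16, value 15+14=29
Best: 36 rps.

36 rps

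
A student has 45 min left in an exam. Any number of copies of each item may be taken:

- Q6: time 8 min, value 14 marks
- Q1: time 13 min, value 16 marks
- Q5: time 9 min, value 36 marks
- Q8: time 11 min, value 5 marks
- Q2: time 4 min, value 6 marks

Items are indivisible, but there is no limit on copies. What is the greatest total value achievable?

180 marks

Best value-per-unit is Q5 at 36/9, and filling with it alone uses time 5×9=45. No mix of the others beats 5×36 = 180.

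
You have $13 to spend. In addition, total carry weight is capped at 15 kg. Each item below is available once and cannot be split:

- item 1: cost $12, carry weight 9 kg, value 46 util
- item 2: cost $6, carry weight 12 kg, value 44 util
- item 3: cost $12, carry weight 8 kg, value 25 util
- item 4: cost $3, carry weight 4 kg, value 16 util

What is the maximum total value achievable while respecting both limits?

46 util

Feasible sets respecting both limits:
- item 1: cost 12, carry weight 9, value 46
- item 2: cost 6, carry weight 12, value 44
- item 3: cost 12, carry weight 8, value 25
Best: 46 util.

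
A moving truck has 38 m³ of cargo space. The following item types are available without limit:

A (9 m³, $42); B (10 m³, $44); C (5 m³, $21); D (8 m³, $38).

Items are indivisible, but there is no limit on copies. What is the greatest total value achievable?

Best value-per-unit is D at 38/8; filling with it alone gives 4×38 = 152.
Optimal mix: 1×A + 1×C + 3×D → volume 38, value 177.

$177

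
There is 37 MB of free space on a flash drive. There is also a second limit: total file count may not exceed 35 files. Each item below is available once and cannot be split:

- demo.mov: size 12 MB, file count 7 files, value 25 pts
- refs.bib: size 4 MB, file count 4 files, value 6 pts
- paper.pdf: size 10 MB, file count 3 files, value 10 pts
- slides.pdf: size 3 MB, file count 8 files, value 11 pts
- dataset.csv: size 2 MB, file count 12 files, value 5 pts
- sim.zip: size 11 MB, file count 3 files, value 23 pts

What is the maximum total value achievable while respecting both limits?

Feasible sets respecting both limits:
- demo.mov+refs.bib+slides.pdf+dataset.csv+sim.zip: size 32, file count 34, value 70
- demo.mov+paper.pdf+slides.pdf+sim.zip: size 36, file count 21, value 69
- demo.mov+refs.bib+slides.pdf+sim.zip: size 30, file count 22, value 65
- demo.mov+refs.bib+paper.pdf+sim.zip: size 37, file count 17, value 64
Best: 70 pts.

70 pts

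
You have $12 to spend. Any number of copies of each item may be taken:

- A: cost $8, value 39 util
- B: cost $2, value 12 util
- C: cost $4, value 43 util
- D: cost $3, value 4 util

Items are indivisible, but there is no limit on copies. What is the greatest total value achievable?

129 util

Best value-per-unit is C at 43/4, and filling with it alone uses cost 3×4=12. No mix of the others beats 3×43 = 129.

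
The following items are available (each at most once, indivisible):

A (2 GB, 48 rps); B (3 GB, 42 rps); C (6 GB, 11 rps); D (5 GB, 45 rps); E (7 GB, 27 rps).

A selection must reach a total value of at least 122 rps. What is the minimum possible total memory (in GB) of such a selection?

Subsets with value ≥ 122, sorted by total memory:
- A+B+D: memory 10, value 135
- A+B+C+D: memory 16, value 146
Minimum memory: 10 GB.

10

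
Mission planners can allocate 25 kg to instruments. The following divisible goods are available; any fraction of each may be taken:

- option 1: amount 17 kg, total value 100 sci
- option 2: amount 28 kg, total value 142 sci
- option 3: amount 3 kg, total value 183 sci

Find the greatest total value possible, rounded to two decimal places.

308.36

Take in order of value per unit:
- option 3 (183/3 per unit): all 3 → value 183, running total 183.00
- option 1 (100/17 per unit): all 17 → value 100, running total 283.00
- option 2 (142/28 per unit): 5 of 28 → value 5×142/28 = 25.3571, running total 308.36
Total 308.36.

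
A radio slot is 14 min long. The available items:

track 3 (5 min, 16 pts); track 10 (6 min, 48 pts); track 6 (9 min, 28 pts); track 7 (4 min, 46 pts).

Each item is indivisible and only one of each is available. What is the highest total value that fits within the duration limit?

94 pts

Check high-value combinations within 14 min:
- track 10+track 7: duration 6+4=10, value 48+46=94
- track 6+track 7: duration 9+4=13, value 28+46=74
- track 3+track 10: duration 5+6=11, value 16+48=64
Best: 94 pts.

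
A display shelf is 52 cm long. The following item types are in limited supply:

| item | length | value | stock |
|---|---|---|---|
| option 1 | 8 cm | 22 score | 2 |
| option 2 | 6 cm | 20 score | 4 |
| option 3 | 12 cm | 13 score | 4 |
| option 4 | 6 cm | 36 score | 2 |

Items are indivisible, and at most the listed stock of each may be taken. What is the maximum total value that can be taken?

Best selections within length 52 and stock limits:
- 2×option 1 + 4×option 2 + 2×option 4: length 52, value 196
- 2×option 1 + 3×option 2 + 2×option 4: length 46, value 176
- 1×option 1 + 4×option 2 + 2×option 4: length 44, value 174
Best: 196 score.

196 score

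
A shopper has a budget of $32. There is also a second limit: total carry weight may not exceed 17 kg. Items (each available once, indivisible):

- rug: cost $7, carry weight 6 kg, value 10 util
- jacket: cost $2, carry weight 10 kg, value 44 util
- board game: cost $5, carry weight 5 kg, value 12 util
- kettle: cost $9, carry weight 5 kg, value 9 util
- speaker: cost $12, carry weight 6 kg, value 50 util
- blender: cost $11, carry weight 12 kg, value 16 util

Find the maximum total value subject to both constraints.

94 util

Feasible sets respecting both limits:
- jacket+speaker: cost 14, carry weight 16, value 94
- rug+board game+speaker: cost 24, carry weight 17, value 72
- board game+kettle+speaker: cost 26, carry weight 16, value 71
Best: 94 util.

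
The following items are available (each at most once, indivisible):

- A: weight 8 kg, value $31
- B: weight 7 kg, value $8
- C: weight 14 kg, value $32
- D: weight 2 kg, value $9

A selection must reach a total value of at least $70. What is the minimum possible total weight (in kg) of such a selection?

24

Subsets with value ≥ 70, sorted by total weight:
- A+C+D: weight 24, value 72
- A+B+C: weight 29, value 71
- A+B+C+D: weight 31, value 80
Minimum weight: 24 kg.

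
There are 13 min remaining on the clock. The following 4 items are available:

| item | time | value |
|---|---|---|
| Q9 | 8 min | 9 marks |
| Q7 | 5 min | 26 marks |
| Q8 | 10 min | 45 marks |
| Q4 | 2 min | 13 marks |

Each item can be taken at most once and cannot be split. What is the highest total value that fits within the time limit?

58 marks

This is a 0/1 knapsack; check combinations near the capacity.
- Q8+Q4: time 10+2=12, value 45+13=58
- Q8: time 10, value 45
- Q7+Q4: time 5+2=7, value 26+13=39
- Q9+Q7: time 8+5=13, value 9+26=35
- Q7: time 5, value 26
Best: 58 marks.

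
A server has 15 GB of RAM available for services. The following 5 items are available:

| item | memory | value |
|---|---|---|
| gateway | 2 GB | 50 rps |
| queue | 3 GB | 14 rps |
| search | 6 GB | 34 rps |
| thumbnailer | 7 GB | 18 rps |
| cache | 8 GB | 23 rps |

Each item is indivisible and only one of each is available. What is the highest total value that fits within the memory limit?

102 rps

Check high-value combinations within 15 GB:
- gateway+search+thumbnailer: memory 2+6+7=15, value 50+34+18=102
- gateway+queue+search: memory 2+3+6=11, value 50+14+34=98
- gateway+queue+cache: memory 2+3+8=13, value 50+14+23=87
- gateway+search: memory 2+6=8, value 50+34=84
Best: 102 rps.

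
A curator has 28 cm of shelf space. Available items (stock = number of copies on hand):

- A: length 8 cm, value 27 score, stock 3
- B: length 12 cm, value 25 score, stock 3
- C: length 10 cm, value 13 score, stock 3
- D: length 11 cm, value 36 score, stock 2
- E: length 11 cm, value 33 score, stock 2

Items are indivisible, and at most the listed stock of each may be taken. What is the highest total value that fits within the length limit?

90 score

Best selections within length 28 and stock limits:
- 2×A + 1×D: length 27, value 90
- 2×A + 1×E: length 27, value 87
- 3×A: length 24, value 81
Best: 90 score.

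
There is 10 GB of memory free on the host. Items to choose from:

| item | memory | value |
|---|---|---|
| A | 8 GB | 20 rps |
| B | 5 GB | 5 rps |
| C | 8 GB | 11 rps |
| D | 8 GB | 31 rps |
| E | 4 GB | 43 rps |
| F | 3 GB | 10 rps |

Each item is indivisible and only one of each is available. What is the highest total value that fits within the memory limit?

53 rps

Check high-value combinations within 10 GB:
- E+F: memory 4+3=7, value 43+10=53
- B+E: memory 5+4=9, value 5+43=48
- E: memory 4, value 43
Best: 53 rps.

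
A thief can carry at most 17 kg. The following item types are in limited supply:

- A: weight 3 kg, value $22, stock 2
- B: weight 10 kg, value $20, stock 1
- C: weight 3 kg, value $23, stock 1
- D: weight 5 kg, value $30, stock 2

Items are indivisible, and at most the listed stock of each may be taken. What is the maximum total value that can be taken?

Top feasible selections:
- 1×A + 1×C + 2×D: weight 16, value 105
- 2×A + 2×D: weight 16, value 104
- 2×A + 1×C + 1×D: weight 14, value 97
- 1×C + 2×D: weight 13, value 83
Best: $105.

$105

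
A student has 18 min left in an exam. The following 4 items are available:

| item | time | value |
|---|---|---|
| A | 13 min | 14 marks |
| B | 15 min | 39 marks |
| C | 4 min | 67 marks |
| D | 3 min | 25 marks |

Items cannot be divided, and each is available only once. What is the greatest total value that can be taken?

92 marks

This is a 0/1 knapsack; check combinations near the capacity.
- C+D: time 4+3=7, value 67+25=92
- A+C: time 13+4=17, value 14+67=81
- C: time 4, value 67
- B+D: time 15+3=18, value 39+25=64
- B: time 15, value 39
Best: 92 marks.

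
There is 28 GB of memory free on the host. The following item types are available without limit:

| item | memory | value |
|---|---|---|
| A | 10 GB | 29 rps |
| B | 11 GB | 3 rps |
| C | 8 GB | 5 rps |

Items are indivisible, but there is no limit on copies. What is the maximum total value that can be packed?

Best value-per-unit is A at 29/10; filling with it alone gives 2×29 = 58.
Optimal mix: 2×A + 1×C → memory 28, value 63.

63 rps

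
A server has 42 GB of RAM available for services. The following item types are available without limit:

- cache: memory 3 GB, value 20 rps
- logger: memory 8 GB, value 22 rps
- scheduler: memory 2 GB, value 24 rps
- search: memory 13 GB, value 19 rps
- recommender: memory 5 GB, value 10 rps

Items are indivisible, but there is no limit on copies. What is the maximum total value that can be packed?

Best value-per-unit is scheduler at 24/2, and filling with it alone uses memory 21×2=42. No mix of the others beats 21×24 = 504.

504 rps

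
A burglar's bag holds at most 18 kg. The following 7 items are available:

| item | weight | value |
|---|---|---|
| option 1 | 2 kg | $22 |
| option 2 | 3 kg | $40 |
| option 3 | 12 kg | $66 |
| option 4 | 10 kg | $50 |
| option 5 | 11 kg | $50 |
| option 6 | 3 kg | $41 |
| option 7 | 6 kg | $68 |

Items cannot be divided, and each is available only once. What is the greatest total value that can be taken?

$171

Check high-value combinations within 18 kg:
- option 1+option 2+option 6+option 7: weight 2+3+3+6=14, value 22+40+41+68=171
- option 1+option 2+option 4+option 6: weight 2+3+10+3=18, value 22+40+50+41=153
- option 2+option 6+option 7: weight 3+3+6=12, value 40+41+68=149
- option 2+option 3+option 6: weight 3+12+3=18, value 40+66+41=147
- option 1+option 4+option 7: weight 2+10+6=18, value 22+50+68=140
Best: $171.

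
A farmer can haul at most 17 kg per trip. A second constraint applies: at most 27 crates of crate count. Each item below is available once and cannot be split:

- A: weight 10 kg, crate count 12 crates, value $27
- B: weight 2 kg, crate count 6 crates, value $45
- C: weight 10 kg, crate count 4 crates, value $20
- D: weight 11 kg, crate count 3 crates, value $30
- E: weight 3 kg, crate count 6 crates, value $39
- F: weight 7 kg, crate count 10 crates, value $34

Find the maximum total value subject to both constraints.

Feasible sets respecting both limits:
- B+E+F: weight 12, crate count 22, value 118
- B+D+E: weight 16, crate count 15, value 114
- A+B+E: weight 15, crate count 24, value 111
Best: $118.

$118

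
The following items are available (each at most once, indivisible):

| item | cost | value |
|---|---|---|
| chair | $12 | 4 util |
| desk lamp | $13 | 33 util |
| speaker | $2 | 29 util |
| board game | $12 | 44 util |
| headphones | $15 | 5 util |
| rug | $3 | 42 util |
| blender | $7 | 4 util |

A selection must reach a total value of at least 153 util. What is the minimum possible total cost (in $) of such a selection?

Subsets with value ≥ 153, sorted by total cost:
- desk lamp+speaker+board game+headphones+rug: cost 45, value 153
- chair+desk lamp+speaker+board game+rug+blender: cost 49, value 156
- desk lamp+speaker+board game+headphones+rug+blender: cost 52, value 157
- chair+desk lamp+speaker+board game+headphones+rug: cost 57, value 157
Minimum cost: 45 $.

45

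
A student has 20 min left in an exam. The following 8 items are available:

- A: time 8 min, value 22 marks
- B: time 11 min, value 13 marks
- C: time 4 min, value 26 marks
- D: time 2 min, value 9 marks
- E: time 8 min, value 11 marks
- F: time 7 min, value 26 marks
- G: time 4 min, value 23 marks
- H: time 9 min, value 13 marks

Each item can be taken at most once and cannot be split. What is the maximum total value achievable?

Check high-value combinations within 20 min:
- C+D+F+G: time 4+2+7+4=17, value 26+9+26+23=84
- A+C+D+G: time 8+4+2+4=18, value 22+26+9+23=80
- C+F+G: time 4+7+4=15, value 26+26+23=75
- A+C+F: time 8+4+7=19, value 22+26+26=74
- A+C+G: time 8+4+4=16, value 22+26+23=71
Best: 84 marks.

84 marks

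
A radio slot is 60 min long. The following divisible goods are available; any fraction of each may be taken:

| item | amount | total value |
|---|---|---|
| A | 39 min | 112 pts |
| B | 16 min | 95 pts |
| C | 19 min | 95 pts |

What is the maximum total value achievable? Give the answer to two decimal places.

261.79

Take in order of value per unit:
- B (95/16 per unit): all 16 → value 95, running total 95.00
- C (95/19 per unit): all 19 → value 95, running total 190.00
- A (112/39 per unit): 25 of 39 → value 25×112/39 = 71.7949, running total 261.79
Total 261.79.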